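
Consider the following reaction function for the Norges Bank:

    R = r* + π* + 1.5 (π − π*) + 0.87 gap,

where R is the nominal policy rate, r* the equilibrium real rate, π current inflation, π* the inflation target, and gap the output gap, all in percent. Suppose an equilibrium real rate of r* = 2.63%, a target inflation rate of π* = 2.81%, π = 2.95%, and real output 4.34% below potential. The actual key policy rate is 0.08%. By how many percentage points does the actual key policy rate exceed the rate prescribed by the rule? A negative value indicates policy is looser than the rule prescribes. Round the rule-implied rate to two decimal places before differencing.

-1.79 pp

Output 4.34% below potential → gap = -4.34.
R = 2.63 + 2.81 + 1.5 × (2.95 − 2.81) + 0.87 × (-4.34)
   = 2.63 + 2.81 + 0.21 − 3.7758 = 1.87
Deviation = 0.08 − 1.87 = -1.79 pp.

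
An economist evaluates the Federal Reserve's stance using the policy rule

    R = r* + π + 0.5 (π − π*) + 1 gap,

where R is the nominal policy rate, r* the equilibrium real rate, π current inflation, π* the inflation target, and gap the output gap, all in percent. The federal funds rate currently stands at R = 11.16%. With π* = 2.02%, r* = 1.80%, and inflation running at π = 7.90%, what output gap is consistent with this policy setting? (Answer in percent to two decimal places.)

1 gap = 11.16 − 1.80 − 7.90 − 0.5 × (7.90 − 2.02) = -1.48
gap = -1.48 / 1 = -1.48

-1.48%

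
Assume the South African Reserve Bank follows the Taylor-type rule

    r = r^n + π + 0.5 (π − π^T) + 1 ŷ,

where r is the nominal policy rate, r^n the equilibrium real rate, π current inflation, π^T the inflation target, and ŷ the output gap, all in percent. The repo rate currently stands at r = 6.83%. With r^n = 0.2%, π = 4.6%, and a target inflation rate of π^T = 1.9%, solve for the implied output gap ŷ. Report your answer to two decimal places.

1 ŷ = 6.83 − 0.2 − 4.6 − 0.5 × (4.6 − 1.9) = 0.68
ŷ = 0.68 / 1 = 0.68

0.68%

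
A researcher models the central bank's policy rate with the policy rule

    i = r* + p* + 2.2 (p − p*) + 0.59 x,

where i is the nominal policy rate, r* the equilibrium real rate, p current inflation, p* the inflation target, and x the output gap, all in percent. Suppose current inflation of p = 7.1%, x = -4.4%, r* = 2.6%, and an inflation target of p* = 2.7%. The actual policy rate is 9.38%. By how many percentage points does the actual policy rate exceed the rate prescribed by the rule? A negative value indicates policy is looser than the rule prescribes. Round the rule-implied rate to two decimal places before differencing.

-3.00 pp

i = 2.6 + 2.7 + 2.2 × (7.1 − 2.7) + 0.59 × (-4.4)
   = 2.6 + 2.7 + 9.68 − 2.596 = 12.38
Deviation = 9.38 − 12.38 = -3.00 pp.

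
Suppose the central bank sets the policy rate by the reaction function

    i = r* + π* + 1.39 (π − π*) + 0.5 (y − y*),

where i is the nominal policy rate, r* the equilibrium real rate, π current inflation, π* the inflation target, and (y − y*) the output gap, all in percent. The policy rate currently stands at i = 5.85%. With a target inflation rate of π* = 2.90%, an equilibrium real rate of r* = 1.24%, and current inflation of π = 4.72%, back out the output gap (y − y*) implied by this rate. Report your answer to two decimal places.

-1.64%

0.5 (y − y*) = 5.85 − 1.24 − 2.90 − 1.39 × (4.72 − 2.90) = -0.8198
(y − y*) = -0.8198 / 0.5 = -1.64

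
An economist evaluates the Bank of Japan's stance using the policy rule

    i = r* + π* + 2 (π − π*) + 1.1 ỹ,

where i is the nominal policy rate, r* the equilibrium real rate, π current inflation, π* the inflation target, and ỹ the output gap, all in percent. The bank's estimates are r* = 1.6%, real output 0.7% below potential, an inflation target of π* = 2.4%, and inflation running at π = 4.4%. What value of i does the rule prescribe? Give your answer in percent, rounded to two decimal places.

Output 0.7% below potential → ỹ = -0.7.
i = 1.6 + 2.4 + 2 × (4.4 − 2.4) + 1.1 × (-0.7)
   = 1.6 + 2.4 + 4 − 0.77 = 7.23

7.23%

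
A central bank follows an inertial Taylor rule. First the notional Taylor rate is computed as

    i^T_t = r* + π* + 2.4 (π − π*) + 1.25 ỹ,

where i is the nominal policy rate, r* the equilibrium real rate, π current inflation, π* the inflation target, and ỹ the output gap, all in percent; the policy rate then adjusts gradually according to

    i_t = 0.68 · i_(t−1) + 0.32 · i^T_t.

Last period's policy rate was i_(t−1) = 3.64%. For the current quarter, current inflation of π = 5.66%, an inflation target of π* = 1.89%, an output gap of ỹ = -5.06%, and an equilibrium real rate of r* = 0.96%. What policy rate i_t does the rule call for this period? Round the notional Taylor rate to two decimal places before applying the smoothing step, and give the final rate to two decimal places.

4.26%

i^T_t = 0.96 + 1.89 + 2.4 × (5.66 − 1.89) + 1.25 × (-5.06)
   = 0.96 + 1.89 + 9.048 − 6.325 = 5.57
i_t = 0.68 × 3.64 + 0.32 × 5.57 = 2.4752 + 1.7824 = 4.26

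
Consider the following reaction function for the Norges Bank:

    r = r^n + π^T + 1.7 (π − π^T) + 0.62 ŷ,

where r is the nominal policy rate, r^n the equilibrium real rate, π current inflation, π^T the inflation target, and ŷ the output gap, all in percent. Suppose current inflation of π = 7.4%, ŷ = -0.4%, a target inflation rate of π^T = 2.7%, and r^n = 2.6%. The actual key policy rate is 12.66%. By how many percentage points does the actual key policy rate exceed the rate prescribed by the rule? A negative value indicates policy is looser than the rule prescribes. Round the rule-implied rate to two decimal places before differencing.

r = 2.6 + 2.7 + 1.7 × (7.4 − 2.7) + 0.62 × (-0.4)
   = 2.6 + 2.7 + 7.99 − 0.248 = 13.04
Deviation = 12.66 − 13.04 = -0.38 pp.

-0.38 pp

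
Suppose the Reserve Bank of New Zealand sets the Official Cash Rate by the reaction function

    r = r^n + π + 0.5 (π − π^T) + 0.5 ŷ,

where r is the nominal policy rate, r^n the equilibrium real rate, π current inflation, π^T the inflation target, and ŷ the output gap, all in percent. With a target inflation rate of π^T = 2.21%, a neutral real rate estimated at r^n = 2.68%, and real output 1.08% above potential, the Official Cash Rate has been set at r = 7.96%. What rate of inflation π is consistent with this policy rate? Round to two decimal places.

Output 1.08% above potential → ŷ = 1.08.
Collecting π: r = r^n + (1 + 0.5) π − 0.5 π^T + 0.5 ŷ
1.5 π = 7.96 − 2.68 + 0.5 × 2.21 − 0.5 × 1.08 = 5.845
π = 5.845 / 1.5 = 3.90

3.90%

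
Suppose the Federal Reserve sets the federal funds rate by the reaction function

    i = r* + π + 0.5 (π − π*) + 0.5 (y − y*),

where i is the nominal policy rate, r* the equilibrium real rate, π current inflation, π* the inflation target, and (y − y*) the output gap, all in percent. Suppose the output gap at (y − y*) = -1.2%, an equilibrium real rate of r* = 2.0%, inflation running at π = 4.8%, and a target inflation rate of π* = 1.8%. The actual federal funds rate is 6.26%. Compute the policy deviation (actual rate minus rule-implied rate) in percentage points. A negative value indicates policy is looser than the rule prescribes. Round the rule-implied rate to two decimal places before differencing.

-1.44 pp

i = 2.0 + 4.8 + 0.5 × (4.8 − 1.8) + 0.5 × (-1.2)
   = 2.0 + 4.8 + 1.5 − 0.6 = 7.70
Deviation = 6.26 − 7.70 = -1.44 pp.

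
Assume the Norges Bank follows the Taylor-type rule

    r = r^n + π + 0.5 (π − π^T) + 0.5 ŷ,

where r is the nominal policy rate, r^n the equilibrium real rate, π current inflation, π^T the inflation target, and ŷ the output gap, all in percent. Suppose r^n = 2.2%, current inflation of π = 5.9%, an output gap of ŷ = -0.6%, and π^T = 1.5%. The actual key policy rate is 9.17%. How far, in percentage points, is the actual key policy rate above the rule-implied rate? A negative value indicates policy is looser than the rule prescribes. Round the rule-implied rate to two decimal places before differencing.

-0.83 pp

r = 2.2 + 5.9 + 0.5 × (5.9 − 1.5) + 0.5 × (-0.6)
   = 2.2 + 5.9 + 2.2 − 0.3 = 10.00
Deviation = 9.17 − 10.00 = -0.83 pp.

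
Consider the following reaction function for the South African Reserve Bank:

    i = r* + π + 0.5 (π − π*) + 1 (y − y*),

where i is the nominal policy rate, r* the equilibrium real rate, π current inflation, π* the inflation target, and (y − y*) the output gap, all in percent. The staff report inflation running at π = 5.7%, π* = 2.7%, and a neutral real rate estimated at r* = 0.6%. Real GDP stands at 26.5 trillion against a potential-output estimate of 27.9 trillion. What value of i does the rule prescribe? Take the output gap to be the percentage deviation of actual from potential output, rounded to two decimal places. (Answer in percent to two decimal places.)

Output gap = 100 × (26.5 − 27.9) / 27.9 = -5.02%.
i = 0.60 + 5.70 + 0.5 × (5.70 − 2.70) + 1 × (-5.02)
   = 0.60 + 5.7 + 1.5 − 5.02 = 2.78

2.78%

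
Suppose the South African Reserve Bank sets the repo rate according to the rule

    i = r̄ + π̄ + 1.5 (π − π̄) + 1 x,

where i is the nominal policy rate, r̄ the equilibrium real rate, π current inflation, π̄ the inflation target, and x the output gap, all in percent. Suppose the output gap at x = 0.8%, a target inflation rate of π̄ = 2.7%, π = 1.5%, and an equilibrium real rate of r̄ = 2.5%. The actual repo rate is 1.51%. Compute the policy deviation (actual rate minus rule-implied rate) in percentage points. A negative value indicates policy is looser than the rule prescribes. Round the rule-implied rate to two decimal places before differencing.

-2.69 pp

i = 2.5 + 2.7 + 1.5 × (1.5 − 2.7) + 1 × 0.8
   = 2.5 + 2.7 − 1.8 + 0.8 = 4.20
Deviation = 1.51 − 4.20 = -2.69 pp.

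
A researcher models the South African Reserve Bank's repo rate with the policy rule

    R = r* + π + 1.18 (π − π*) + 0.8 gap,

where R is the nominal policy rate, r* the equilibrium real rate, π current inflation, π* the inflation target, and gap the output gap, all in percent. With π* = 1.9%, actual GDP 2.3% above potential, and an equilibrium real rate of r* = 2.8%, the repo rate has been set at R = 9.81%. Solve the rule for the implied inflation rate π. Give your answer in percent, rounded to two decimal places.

3.40%

Output 2.3% above potential → gap = 2.3.
Collecting π: R = r* + (1 + 1.18) π − 1.18 π* + 0.8 gap
2.18 π = 9.81 − 2.8 + 1.18 × 1.9 − 0.8 × 2.3 = 7.412
π = 7.412 / 2.18 = 3.40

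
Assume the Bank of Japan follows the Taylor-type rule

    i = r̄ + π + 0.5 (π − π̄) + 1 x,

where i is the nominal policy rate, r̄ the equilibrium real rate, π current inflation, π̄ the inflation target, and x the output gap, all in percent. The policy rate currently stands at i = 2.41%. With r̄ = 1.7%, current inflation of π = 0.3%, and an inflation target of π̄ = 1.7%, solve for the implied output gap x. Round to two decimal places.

1 x = 2.41 − 1.7 − 0.3 − 0.5 × (0.3 − 1.7) = 1.11
x = 1.11 / 1 = 1.11

1.11%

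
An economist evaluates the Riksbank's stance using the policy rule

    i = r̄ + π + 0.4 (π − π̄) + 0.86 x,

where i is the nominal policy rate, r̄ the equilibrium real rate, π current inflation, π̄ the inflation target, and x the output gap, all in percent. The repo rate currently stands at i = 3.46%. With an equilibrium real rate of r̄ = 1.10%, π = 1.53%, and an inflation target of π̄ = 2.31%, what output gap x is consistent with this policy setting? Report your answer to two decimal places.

1.33%

0.86 x = 3.46 − 1.10 − 1.53 − 0.4 × (1.53 − 2.31) = 1.142
x = 1.142 / 0.86 = 1.33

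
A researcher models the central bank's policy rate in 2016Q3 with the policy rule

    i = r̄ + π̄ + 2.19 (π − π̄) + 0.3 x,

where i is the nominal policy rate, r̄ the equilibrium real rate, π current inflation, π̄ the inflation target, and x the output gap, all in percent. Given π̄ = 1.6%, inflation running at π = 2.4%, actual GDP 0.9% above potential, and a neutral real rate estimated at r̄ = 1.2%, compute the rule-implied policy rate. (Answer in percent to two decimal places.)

Output 0.9% above potential → x = 0.9.
i = 1.2 + 1.6 + 2.19 × (2.4 − 1.6) + 0.3 × 0.9
   = 1.2 + 1.6 + 1.752 + 0.27 = 4.82

4.82%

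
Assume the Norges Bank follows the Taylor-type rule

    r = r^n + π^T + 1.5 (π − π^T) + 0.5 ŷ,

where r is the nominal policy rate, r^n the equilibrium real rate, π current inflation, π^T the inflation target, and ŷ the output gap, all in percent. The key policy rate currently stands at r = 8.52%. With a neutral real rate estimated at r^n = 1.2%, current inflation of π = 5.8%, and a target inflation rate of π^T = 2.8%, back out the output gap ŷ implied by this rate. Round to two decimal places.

0.5 ŷ = 8.52 − 1.2 − 2.8 − 1.5 × (5.8 − 2.8) = 0.02
ŷ = 0.02 / 0.5 = 0.04

0.04%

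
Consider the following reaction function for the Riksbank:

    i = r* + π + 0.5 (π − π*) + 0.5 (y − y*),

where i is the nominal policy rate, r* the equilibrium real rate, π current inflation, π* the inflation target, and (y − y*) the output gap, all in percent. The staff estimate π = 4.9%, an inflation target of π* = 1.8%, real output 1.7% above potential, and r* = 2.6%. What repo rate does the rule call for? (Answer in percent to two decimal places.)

9.90%

Output 1.7% above potential → (y − y*) = 1.7.
i = 2.6 + 4.9 + 0.5 × (4.9 − 1.8) + 0.5 × 1.7
   = 2.6 + 4.9 + 1.55 + 0.85 = 9.90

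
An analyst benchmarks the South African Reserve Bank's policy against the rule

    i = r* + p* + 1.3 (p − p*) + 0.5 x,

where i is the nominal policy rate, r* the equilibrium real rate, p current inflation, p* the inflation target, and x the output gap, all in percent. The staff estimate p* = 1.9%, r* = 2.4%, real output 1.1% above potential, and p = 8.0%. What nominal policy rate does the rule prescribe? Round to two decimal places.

12.78%

Output 1.1% above potential → x = 1.1.
i = 2.4 + 1.9 + 1.3 × (8.0 − 1.9) + 0.5 × 1.1
   = 2.4 + 1.9 + 7.93 + 0.55 = 12.78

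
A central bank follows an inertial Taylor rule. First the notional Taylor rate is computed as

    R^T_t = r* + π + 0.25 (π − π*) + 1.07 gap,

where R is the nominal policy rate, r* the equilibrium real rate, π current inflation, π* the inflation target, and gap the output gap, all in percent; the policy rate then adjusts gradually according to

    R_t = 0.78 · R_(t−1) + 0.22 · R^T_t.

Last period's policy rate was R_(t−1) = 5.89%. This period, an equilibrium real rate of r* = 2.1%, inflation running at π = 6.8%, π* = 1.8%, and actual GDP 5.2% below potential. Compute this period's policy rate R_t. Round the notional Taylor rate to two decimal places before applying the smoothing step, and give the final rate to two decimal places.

5.60%

Output 5.2% below potential → gap = -5.2.
R^T_t = 2.1 + 6.8 + 0.25 × (6.8 − 1.8) + 1.07 × (-5.2)
   = 2.1 + 6.8 + 1.25 − 5.564 = 4.59
R_t = 0.78 × 5.89 + 0.22 × 4.59 = 4.5942 + 1.0098 = 5.60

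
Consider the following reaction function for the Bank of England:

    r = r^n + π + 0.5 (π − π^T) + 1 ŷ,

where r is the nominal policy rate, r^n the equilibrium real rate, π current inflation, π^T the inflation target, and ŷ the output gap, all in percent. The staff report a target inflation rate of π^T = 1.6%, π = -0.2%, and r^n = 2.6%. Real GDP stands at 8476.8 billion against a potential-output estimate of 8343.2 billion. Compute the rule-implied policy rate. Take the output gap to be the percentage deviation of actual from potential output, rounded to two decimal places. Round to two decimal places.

Output gap = 100 × (8476.8 − 8343.2) / 8343.2 = 1.60%.
r = 2.60 + (-0.20) + 0.5 × (-0.20 − 1.60) + 1 × 1.60
   = 2.60 − 0.2 − 0.9 + 1.6 = 3.10

3.10%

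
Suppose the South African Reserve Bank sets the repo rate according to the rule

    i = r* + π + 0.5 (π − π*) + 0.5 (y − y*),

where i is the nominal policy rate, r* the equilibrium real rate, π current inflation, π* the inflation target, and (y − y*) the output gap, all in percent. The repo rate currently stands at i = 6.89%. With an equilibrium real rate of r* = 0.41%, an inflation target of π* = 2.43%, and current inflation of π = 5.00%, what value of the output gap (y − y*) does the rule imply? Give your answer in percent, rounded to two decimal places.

0.5 (y − y*) = 6.89 − 0.41 − 5.00 − 0.5 × (5.00 − 2.43) = 0.195
(y − y*) = 0.195 / 0.5 = 0.39

0.39%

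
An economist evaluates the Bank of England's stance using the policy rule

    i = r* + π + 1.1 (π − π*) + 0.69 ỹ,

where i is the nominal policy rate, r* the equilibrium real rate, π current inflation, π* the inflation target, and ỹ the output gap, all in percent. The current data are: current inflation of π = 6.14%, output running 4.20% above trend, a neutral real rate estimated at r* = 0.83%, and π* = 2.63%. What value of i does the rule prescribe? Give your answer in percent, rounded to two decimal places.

Output 4.20% above potential → ỹ = 4.20.
i = 0.83 + 6.14 + 1.1 × (6.14 − 2.63) + 0.69 × 4.20
   = 0.83 + 6.14 + 3.861 + 2.898 = 13.73

13.73%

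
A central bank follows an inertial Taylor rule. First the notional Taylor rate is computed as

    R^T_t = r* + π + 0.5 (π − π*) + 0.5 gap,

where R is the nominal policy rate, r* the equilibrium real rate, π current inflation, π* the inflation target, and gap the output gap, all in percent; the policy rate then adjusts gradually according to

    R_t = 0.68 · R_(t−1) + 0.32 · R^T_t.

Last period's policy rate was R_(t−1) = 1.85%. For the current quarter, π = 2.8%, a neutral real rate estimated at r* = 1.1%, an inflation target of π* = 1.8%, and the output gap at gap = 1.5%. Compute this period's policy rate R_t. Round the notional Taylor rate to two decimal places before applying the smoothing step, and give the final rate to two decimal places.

2.91%

R^T_t = 1.1 + 2.8 + 0.5 × (2.8 − 1.8) + 0.5 × 1.5
   = 1.1 + 2.8 + 0.5 + 0.75 = 5.15
R_t = 0.68 × 1.85 + 0.32 × 5.15 = 1.258 + 1.648 = 2.91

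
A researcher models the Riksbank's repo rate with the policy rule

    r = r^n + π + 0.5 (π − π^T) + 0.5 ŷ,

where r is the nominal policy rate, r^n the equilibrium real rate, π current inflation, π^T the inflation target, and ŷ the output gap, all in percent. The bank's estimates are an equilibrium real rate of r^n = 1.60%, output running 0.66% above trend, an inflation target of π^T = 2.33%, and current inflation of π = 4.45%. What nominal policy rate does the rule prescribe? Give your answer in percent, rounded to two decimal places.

Output 0.66% above potential → ŷ = 0.66.
r = 1.60 + 4.45 + 0.5 × (4.45 − 2.33) + 0.5 × 0.66
   = 1.60 + 4.45 + 1.06 + 0.33 = 7.44

7.44%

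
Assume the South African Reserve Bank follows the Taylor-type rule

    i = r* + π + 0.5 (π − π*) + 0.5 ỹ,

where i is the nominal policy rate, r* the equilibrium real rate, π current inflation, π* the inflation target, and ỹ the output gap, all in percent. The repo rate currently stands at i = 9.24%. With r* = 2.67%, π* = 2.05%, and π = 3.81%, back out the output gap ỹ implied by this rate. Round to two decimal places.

0.5 ỹ = 9.24 − 2.67 − 3.81 − 0.5 × (3.81 − 2.05) = 1.88
ỹ = 1.88 / 0.5 = 3.76

3.76%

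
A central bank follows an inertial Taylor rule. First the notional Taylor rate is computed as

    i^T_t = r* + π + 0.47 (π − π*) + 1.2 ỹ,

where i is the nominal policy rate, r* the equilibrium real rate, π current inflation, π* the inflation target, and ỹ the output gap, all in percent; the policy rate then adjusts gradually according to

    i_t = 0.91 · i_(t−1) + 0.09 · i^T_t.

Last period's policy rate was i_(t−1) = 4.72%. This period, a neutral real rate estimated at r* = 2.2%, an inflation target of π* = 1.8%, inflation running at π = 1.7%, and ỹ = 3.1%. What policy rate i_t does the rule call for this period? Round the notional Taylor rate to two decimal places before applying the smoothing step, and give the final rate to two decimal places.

i^T_t = 2.2 + 1.7 + 0.47 × (1.7 − 1.8) + 1.2 × 3.1
   = 2.2 + 1.7 − 0.047 + 3.72 = 7.57
i_t = 0.91 × 4.72 + 0.09 × 7.57 = 4.2952 + 0.6813 = 4.98

4.98%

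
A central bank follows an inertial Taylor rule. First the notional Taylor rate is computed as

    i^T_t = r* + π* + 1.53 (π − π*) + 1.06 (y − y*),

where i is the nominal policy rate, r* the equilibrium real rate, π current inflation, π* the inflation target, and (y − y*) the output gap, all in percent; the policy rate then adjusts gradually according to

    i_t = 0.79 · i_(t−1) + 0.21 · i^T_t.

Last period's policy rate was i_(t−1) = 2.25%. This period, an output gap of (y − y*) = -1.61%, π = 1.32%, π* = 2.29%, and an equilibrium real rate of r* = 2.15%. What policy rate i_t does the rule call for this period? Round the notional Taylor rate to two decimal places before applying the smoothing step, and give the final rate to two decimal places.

2.04%

i^T_t = 2.15 + 2.29 + 1.53 × (1.32 − 2.29) + 1.06 × (-1.61)
   = 2.15 + 2.29 − 1.4841 − 1.7066 = 1.25
i_t = 0.79 × 2.25 + 0.21 × 1.25 = 1.7775 + 0.2625 = 2.04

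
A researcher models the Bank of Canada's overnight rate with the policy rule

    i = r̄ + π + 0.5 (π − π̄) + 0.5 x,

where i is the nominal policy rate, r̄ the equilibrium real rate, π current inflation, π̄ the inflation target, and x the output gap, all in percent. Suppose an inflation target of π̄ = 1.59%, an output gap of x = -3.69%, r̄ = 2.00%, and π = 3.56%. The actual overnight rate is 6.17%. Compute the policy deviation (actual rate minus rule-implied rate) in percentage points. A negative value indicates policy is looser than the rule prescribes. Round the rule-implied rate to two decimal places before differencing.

1.47 pp

i = 2.00 + 3.56 + 0.5 × (3.56 − 1.59) + 0.5 × (-3.69)
   = 2.00 + 3.56 + 0.985 − 1.845 = 4.70
Deviation = 6.17 − 4.70 = 1.47 pp.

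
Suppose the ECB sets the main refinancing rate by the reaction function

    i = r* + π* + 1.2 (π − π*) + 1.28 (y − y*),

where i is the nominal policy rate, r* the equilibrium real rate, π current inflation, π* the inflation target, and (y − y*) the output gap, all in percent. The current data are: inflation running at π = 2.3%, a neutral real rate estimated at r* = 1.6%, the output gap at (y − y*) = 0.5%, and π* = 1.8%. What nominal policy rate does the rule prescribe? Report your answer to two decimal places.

i = 1.6 + 1.8 + 1.2 × (2.3 − 1.8) + 1.28 × 0.5
   = 1.6 + 1.8 + 0.6 + 0.64 = 4.64

4.64%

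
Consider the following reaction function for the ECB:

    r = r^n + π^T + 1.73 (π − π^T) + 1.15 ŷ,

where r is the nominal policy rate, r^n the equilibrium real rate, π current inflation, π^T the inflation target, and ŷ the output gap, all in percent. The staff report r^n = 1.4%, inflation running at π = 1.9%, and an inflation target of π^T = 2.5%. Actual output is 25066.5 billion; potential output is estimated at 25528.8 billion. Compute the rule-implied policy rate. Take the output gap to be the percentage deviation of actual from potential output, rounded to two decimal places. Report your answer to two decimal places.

0.78%

Output gap = 100 × (25066.5 − 25528.8) / 25528.8 = -1.81%.
r = 1.40 + 2.50 + 1.73 × (1.90 − 2.50) + 1.15 × (-1.81)
   = 1.40 + 2.5 − 1.038 − 2.0815 = 0.78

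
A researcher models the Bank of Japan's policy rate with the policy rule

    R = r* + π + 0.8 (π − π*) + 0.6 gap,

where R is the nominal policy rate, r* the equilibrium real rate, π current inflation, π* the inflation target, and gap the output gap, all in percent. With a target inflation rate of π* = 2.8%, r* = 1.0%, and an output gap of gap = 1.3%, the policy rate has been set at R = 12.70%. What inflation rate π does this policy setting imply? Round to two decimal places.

7.31%

Collecting π: R = r* + (1 + 0.8) π − 0.8 π* + 0.6 gap
1.8 π = 12.70 − 1.0 + 0.8 × 2.8 − 0.6 × 1.3 = 13.16
π = 13.16 / 1.8 = 7.31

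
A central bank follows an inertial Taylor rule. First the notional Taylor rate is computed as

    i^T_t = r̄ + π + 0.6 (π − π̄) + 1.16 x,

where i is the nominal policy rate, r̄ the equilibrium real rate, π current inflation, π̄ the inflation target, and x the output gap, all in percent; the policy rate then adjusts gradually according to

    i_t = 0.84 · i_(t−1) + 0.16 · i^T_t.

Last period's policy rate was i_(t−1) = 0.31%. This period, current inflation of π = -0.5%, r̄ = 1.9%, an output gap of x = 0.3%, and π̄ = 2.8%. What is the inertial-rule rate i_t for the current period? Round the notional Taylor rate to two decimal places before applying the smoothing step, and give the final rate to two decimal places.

i^T_t = 1.9 + (-0.5) + 0.6 × (-0.5 − 2.8) + 1.16 × 0.3
   = 1.9 − 0.5 − 1.98 + 0.348 = -0.23
i_t = 0.84 × 0.31 + 0.16 × (-0.23) = 0.2604 − 0.0368 = 0.22

0.22%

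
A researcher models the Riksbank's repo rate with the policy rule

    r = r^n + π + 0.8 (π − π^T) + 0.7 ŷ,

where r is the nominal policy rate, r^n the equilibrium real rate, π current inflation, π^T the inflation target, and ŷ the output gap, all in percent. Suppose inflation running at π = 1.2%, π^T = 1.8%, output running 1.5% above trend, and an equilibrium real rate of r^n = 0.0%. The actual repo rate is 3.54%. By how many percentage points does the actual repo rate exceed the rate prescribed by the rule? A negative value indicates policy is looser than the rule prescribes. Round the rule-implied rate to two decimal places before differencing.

1.77 pp

Output 1.5% above potential → ŷ = 1.5.
r = 0.0 + 1.2 + 0.8 × (1.2 − 1.8) + 0.7 × 1.5
   = 0.0 + 1.2 − 0.48 + 1.05 = 1.77
Deviation = 3.54 − 1.77 = 1.77 pp.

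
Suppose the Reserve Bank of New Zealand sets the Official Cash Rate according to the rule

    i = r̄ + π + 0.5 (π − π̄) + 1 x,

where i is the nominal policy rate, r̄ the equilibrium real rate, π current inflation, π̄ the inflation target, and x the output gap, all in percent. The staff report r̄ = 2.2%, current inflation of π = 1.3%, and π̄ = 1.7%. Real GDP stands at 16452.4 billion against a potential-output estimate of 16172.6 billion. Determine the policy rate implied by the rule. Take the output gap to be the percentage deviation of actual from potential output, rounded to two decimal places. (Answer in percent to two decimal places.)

Output gap = 100 × (16452.4 − 16172.6) / 16172.6 = 1.73%.
i = 2.20 + 1.30 + 0.5 × (1.30 − 1.70) + 1 × 1.73
   = 2.20 + 1.3 − 0.2 + 1.73 = 5.03

5.03%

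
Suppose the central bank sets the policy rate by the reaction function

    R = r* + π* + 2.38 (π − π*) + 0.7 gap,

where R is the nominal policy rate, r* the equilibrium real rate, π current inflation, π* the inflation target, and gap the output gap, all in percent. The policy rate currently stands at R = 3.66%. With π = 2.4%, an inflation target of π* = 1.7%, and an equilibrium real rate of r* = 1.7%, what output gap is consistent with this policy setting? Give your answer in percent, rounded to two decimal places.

-2.01%

0.7 gap = 3.66 − 1.7 − 1.7 − 2.38 × (2.4 − 1.7) = -1.406
gap = -1.406 / 0.7 = -2.01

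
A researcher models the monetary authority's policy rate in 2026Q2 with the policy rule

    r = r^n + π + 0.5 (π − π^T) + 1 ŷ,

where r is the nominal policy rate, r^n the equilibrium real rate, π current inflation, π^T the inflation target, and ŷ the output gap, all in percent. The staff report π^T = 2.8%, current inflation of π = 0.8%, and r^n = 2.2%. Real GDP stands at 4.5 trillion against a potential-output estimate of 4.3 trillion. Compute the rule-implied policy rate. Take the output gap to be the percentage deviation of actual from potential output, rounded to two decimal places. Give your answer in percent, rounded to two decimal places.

6.65%

Output gap = 100 × (4.5 − 4.3) / 4.3 = 4.65%.
r = 2.20 + 0.80 + 0.5 × (0.80 − 2.80) + 1 × 4.65
   = 2.20 + 0.8 − 1 + 4.65 = 6.65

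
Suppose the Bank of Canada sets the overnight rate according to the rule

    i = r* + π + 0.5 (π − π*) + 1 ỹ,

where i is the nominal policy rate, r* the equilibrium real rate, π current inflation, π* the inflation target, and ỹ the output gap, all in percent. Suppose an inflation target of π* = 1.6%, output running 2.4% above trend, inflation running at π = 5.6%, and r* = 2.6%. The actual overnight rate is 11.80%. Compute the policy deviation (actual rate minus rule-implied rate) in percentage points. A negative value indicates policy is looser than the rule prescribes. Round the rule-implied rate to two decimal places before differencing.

-0.80 pp

Output 2.4% above potential → ỹ = 2.4.
i = 2.6 + 5.6 + 0.5 × (5.6 − 1.6) + 1 × 2.4
   = 2.6 + 5.6 + 2 + 2.4 = 12.60
Deviation = 11.80 − 12.60 = -0.80 pp.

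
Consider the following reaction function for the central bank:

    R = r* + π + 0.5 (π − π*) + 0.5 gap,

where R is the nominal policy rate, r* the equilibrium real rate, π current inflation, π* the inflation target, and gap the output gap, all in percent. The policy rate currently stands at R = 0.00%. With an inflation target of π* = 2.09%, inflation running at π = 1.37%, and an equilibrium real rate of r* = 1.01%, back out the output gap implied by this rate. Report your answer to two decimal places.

-4.04%

0.5 gap = 0.00 − 1.01 − 1.37 − 0.5 × (1.37 − 2.09) = -2.02
gap = -2.02 / 0.5 = -4.04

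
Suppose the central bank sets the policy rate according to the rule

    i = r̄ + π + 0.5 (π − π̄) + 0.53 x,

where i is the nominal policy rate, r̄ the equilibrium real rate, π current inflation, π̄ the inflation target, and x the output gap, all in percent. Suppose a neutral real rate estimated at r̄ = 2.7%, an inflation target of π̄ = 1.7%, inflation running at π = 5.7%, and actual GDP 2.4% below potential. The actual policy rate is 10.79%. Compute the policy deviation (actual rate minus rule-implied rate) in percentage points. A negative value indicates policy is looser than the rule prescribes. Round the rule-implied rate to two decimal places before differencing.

Output 2.4% below potential → x = -2.4.
i = 2.7 + 5.7 + 0.5 × (5.7 − 1.7) + 0.53 × (-2.4)
   = 2.7 + 5.7 + 2 − 1.272 = 9.13
Deviation = 10.79 − 9.13 = 1.66 pp.

1.66 pp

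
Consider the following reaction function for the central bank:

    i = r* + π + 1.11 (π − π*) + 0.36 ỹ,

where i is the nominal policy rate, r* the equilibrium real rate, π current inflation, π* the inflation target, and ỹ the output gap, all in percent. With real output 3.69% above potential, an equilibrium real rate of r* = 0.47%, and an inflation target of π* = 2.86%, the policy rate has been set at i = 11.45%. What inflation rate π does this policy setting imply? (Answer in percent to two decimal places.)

Output 3.69% above potential → ỹ = 3.69.
Collecting π: i = r* + (1 + 1.11) π − 1.11 π* + 0.36 ỹ
2.11 π = 11.45 − 0.47 + 1.11 × 2.86 − 0.36 × 3.69 = 12.8262
π = 12.8262 / 2.11 = 6.08

6.08%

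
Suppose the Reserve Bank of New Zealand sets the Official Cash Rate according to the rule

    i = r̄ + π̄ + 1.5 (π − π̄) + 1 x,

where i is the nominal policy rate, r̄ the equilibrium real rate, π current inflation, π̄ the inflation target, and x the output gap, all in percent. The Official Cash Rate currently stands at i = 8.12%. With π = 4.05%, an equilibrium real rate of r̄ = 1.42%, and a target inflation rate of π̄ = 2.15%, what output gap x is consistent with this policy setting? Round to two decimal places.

1 x = 8.12 − 1.42 − 2.15 − 1.5 × (4.05 − 2.15) = 1.7
x = 1.7 / 1 = 1.70

1.70%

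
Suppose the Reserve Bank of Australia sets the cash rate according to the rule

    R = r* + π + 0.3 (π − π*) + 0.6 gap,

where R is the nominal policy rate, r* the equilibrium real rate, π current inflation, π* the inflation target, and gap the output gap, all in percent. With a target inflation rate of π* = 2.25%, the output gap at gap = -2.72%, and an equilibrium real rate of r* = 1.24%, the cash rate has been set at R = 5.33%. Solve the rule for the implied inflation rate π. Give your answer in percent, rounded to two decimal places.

4.92%

Collecting π: R = r* + (1 + 0.3) π − 0.3 π* + 0.6 gap
1.3 π = 5.33 − 1.24 + 0.3 × 2.25 − 0.6 × (-2.72) = 6.397
π = 6.397 / 1.3 = 4.92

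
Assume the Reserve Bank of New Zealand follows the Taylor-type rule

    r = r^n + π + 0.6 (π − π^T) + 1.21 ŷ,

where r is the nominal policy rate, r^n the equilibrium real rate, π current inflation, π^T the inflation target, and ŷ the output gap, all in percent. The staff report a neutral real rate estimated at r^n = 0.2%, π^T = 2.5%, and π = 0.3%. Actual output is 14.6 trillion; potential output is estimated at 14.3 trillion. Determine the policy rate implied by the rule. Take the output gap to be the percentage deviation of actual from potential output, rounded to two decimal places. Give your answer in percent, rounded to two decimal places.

Output gap = 100 × (14.6 − 14.3) / 14.3 = 2.10%.
r = 0.20 + 0.30 + 0.6 × (0.30 − 2.50) + 1.21 × 2.10
   = 0.20 + 0.3 − 1.32 + 2.541 = 1.72

1.72%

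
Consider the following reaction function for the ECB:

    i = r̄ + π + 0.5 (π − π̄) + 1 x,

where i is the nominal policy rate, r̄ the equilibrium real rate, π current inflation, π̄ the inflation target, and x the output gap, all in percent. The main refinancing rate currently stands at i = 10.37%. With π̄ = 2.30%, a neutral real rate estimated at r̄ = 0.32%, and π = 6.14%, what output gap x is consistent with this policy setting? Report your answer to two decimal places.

1.99%

1 x = 10.37 − 0.32 − 6.14 − 0.5 × (6.14 − 2.30) = 1.99
x = 1.99 / 1 = 1.99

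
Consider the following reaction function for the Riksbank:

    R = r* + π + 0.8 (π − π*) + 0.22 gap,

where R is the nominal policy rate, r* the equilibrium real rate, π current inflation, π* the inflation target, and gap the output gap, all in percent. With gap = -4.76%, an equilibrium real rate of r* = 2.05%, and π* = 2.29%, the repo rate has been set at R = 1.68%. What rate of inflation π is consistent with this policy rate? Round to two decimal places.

1.39%

Collecting π: R = r* + (1 + 0.8) π − 0.8 π* + 0.22 gap
1.8 π = 1.68 − 2.05 + 0.8 × 2.29 − 0.22 × (-4.76) = 2.5092
π = 2.5092 / 1.8 = 1.39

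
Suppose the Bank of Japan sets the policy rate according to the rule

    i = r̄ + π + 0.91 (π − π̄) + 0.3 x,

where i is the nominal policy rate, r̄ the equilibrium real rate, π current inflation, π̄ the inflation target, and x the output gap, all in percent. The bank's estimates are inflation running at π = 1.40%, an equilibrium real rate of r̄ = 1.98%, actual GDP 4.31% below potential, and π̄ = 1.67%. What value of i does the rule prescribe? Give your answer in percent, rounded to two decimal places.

Output 4.31% below potential → x = -4.31.
i = 1.98 + 1.40 + 0.91 × (1.40 − 1.67) + 0.3 × (-4.31)
   = 1.98 + 1.4 − 0.2457 − 1.293 = 1.84

1.84%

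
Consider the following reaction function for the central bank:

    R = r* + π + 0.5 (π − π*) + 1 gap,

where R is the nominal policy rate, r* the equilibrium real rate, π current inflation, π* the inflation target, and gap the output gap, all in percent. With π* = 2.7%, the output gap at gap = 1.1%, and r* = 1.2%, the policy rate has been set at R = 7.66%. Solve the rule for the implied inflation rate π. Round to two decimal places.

4.47%

Collecting π: R = r* + (1 + 0.5) π − 0.5 π* + 1 gap
1.5 π = 7.66 − 1.2 + 0.5 × 2.7 − 1 × 1.1 = 6.71
π = 6.71 / 1.5 = 4.47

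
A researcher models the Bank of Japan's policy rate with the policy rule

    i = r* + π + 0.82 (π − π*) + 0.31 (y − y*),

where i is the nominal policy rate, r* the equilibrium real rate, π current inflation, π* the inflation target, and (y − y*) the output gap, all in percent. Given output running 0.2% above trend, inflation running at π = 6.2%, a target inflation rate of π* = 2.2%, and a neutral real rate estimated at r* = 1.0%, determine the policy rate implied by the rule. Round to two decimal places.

10.54%

Output 0.2% above potential → (y − y*) = 0.2.
i = 1.0 + 6.2 + 0.82 × (6.2 − 2.2) + 0.31 × 0.2
   = 1.0 + 6.2 + 3.28 + 0.062 = 10.54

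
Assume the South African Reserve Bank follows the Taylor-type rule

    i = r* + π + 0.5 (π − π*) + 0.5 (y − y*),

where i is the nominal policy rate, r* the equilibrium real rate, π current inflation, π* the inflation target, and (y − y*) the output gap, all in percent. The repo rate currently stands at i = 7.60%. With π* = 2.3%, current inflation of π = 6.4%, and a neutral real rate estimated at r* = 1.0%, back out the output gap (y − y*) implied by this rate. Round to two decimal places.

0.5 (y − y*) = 7.60 − 1.0 − 6.4 − 0.5 × (6.4 − 2.3) = -1.85
(y − y*) = -1.85 / 0.5 = -3.70

-3.70%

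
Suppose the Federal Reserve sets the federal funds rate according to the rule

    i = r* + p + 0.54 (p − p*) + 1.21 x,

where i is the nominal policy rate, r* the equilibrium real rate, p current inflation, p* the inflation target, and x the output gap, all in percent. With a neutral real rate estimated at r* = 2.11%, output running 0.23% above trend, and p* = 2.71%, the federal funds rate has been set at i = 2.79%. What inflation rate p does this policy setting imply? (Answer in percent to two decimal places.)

1.21%

Output 0.23% above potential → x = 0.23.
Collecting p: i = r* + (1 + 0.54) p − 0.54 p* + 1.21 x
1.54 p = 2.79 − 2.11 + 0.54 × 2.71 − 1.21 × 0.23 = 1.8651
p = 1.8651 / 1.54 = 1.21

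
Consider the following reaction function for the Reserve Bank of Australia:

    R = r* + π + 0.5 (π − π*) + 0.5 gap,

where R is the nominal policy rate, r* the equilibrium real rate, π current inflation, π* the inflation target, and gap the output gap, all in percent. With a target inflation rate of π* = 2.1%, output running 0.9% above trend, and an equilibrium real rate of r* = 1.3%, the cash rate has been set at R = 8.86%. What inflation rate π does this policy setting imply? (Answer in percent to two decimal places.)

Output 0.9% above potential → gap = 0.9.
Collecting π: R = r* + (1 + 0.5) π − 0.5 π* + 0.5 gap
1.5 π = 8.86 − 1.3 + 0.5 × 2.1 − 0.5 × 0.9 = 8.16
π = 8.16 / 1.5 = 5.44

5.44%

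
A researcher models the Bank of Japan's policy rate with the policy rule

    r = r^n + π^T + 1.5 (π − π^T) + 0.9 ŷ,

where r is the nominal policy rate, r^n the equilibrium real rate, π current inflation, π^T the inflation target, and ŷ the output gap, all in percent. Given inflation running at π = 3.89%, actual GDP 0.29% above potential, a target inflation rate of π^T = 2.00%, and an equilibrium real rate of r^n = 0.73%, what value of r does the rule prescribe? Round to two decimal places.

5.83%

Output 0.29% above potential → ŷ = 0.29.
r = 0.73 + 2.00 + 1.5 × (3.89 − 2.00) + 0.9 × 0.29
   = 0.73 + 2 + 2.835 + 0.261 = 5.83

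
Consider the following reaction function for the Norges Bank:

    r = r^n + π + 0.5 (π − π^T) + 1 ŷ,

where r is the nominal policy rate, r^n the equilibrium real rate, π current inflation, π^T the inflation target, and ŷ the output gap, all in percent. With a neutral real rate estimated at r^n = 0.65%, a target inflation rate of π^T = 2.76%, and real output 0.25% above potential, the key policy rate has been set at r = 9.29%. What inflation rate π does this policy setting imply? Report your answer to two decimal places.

6.51%

Output 0.25% above potential → ŷ = 0.25.
Collecting π: r = r^n + (1 + 0.5) π − 0.5 π^T + 1 ŷ
1.5 π = 9.29 − 0.65 + 0.5 × 2.76 − 1 × 0.25 = 9.77
π = 9.77 / 1.5 = 6.51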